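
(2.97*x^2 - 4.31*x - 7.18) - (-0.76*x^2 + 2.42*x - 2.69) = 3.73*x^2 - 6.73*x - 4.49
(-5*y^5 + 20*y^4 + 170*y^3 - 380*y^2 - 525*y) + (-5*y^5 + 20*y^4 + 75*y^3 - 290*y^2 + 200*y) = -10*y^5 + 40*y^4 + 245*y^3 - 670*y^2 - 325*y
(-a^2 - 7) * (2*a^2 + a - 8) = -2*a^4 - a^3 - 6*a^2 - 7*a + 56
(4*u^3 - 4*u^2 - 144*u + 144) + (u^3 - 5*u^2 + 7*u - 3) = 5*u^3 - 9*u^2 - 137*u + 141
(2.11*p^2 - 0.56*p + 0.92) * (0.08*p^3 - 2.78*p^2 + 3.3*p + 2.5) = 0.1688*p^5 - 5.9106*p^4 + 8.5934*p^3 + 0.8694*p^2 + 1.636*p + 2.3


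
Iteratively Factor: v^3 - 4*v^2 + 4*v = (v)*(v^2 - 4*v + 4) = v*(v - 2)*(v - 2)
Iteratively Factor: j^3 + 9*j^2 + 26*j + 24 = (j + 2)*(j^2 + 7*j + 12) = (j + 2)*(j + 4)*(j + 3)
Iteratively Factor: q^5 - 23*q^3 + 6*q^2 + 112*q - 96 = (q - 4)*(q^4 + 4*q^3 - 7*q^2 - 22*q + 24) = (q - 4)*(q + 4)*(q^3 - 7*q + 6) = (q - 4)*(q - 1)*(q + 4)*(q^2 + q - 6) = (q - 4)*(q - 1)*(q + 3)*(q + 4)*(q - 2)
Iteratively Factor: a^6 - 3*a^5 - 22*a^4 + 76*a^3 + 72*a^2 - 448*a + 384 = (a - 2)*(a^5 - a^4 - 24*a^3 + 28*a^2 + 128*a - 192) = (a - 2)*(a + 4)*(a^4 - 5*a^3 - 4*a^2 + 44*a - 48) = (a - 2)^2*(a + 4)*(a^3 - 3*a^2 - 10*a + 24) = (a - 2)^2*(a + 3)*(a + 4)*(a^2 - 6*a + 8) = (a - 4)*(a - 2)^2*(a + 3)*(a + 4)*(a - 2)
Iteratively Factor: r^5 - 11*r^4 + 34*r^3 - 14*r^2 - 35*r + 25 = (r - 5)*(r^4 - 6*r^3 + 4*r^2 + 6*r - 5) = (r - 5)*(r - 1)*(r^3 - 5*r^2 - r + 5) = (r - 5)^2*(r - 1)*(r^2 - 1) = (r - 5)^2*(r - 1)^2*(r + 1)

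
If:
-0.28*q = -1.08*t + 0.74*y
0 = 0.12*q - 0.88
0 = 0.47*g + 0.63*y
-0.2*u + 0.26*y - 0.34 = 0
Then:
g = -1.34042553191489*y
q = 7.33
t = 0.685185185185185*y + 1.90123456790123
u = 1.3*y - 1.7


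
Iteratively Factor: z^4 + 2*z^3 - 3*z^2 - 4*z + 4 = (z - 1)*(z^3 + 3*z^2 - 4) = (z - 1)^2*(z^2 + 4*z + 4) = (z - 1)^2*(z + 2)*(z + 2)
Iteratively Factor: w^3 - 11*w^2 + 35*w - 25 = (w - 5)*(w^2 - 6*w + 5) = (w - 5)^2*(w - 1)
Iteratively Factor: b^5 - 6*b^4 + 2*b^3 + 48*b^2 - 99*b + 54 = (b - 2)*(b^4 - 4*b^3 - 6*b^2 + 36*b - 27) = (b - 2)*(b - 1)*(b^3 - 3*b^2 - 9*b + 27) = (b - 3)*(b - 2)*(b - 1)*(b^2 - 9) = (b - 3)^2*(b - 2)*(b - 1)*(b + 3)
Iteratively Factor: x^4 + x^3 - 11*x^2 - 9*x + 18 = (x - 1)*(x^3 + 2*x^2 - 9*x - 18) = (x - 3)*(x - 1)*(x^2 + 5*x + 6) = (x - 3)*(x - 1)*(x + 2)*(x + 3)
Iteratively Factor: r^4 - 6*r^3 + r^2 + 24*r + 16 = (r + 1)*(r^3 - 7*r^2 + 8*r + 16) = (r - 4)*(r + 1)*(r^2 - 3*r - 4) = (r - 4)^2*(r + 1)*(r + 1)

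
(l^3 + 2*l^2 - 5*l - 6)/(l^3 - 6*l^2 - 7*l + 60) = (l^2 - l - 2)/(l^2 - 9*l + 20)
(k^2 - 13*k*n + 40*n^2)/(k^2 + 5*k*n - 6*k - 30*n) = (k^2 - 13*k*n + 40*n^2)/(k^2 + 5*k*n - 6*k - 30*n)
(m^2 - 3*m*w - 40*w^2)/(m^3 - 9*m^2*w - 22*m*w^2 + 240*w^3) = 1/(m - 6*w)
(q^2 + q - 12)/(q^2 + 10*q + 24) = (q - 3)/(q + 6)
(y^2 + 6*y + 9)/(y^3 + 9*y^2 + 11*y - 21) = (y + 3)/(y^2 + 6*y - 7)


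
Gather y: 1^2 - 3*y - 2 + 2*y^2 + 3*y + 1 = 2*y^2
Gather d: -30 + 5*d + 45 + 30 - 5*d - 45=0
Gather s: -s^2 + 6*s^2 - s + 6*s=5*s^2 + 5*s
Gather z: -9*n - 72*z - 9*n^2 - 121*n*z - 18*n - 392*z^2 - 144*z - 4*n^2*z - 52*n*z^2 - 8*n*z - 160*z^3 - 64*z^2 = -9*n^2 - 27*n - 160*z^3 + z^2*(-52*n - 456) + z*(-4*n^2 - 129*n - 216)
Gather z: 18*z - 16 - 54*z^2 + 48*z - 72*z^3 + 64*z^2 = -72*z^3 + 10*z^2 + 66*z - 16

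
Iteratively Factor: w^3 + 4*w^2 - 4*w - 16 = (w - 2)*(w^2 + 6*w + 8) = (w - 2)*(w + 2)*(w + 4)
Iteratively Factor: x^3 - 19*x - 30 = (x + 2)*(x^2 - 2*x - 15) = (x - 5)*(x + 2)*(x + 3)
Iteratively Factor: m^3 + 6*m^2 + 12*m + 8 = (m + 2)*(m^2 + 4*m + 4) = (m + 2)^2*(m + 2)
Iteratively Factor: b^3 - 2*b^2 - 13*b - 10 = (b + 2)*(b^2 - 4*b - 5) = (b + 1)*(b + 2)*(b - 5)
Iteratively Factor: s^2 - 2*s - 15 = (s - 5)*(s + 3)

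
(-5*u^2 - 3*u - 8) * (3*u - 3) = -15*u^3 + 6*u^2 - 15*u + 24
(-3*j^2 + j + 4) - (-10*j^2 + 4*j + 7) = 7*j^2 - 3*j - 3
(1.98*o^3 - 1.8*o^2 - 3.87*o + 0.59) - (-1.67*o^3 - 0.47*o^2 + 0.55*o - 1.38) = 3.65*o^3 - 1.33*o^2 - 4.42*o + 1.97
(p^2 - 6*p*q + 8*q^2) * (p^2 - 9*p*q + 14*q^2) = p^4 - 15*p^3*q + 76*p^2*q^2 - 156*p*q^3 + 112*q^4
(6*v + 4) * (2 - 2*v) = -12*v^2 + 4*v + 8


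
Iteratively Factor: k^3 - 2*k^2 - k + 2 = (k + 1)*(k^2 - 3*k + 2) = (k - 1)*(k + 1)*(k - 2)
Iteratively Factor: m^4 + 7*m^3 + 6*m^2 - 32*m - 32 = (m + 1)*(m^3 + 6*m^2 - 32) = (m + 1)*(m + 4)*(m^2 + 2*m - 8) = (m - 2)*(m + 1)*(m + 4)*(m + 4)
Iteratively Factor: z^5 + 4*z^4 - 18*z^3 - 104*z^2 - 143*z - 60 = (z + 4)*(z^4 - 18*z^2 - 32*z - 15) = (z + 1)*(z + 4)*(z^3 - z^2 - 17*z - 15) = (z + 1)*(z + 3)*(z + 4)*(z^2 - 4*z - 5) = (z + 1)^2*(z + 3)*(z + 4)*(z - 5)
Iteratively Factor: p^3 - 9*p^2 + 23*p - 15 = (p - 3)*(p^2 - 6*p + 5) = (p - 5)*(p - 3)*(p - 1)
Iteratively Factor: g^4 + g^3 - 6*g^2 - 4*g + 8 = (g - 1)*(g^3 + 2*g^2 - 4*g - 8) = (g - 2)*(g - 1)*(g^2 + 4*g + 4) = (g - 2)*(g - 1)*(g + 2)*(g + 2)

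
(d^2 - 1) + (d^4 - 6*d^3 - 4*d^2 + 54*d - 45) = d^4 - 6*d^3 - 3*d^2 + 54*d - 46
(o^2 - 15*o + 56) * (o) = o^3 - 15*o^2 + 56*o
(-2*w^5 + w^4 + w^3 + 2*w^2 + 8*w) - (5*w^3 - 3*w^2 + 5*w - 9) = -2*w^5 + w^4 - 4*w^3 + 5*w^2 + 3*w + 9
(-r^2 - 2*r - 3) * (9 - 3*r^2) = 3*r^4 + 6*r^3 - 18*r - 27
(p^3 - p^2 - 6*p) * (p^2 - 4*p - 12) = p^5 - 5*p^4 - 14*p^3 + 36*p^2 + 72*p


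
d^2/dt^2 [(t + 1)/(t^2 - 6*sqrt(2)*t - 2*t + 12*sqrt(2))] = 2*(4*(t + 1)*(-t + 1 + 3*sqrt(2))^2 + (-3*t + 1 + 6*sqrt(2))*(t^2 - 6*sqrt(2)*t - 2*t + 12*sqrt(2)))/(t^2 - 6*sqrt(2)*t - 2*t + 12*sqrt(2))^3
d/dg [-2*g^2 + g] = 1 - 4*g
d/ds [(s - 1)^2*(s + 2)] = 3*s^2 - 3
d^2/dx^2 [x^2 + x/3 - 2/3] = 2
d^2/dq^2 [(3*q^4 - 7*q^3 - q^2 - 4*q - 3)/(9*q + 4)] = 2*(729*q^4 + 297*q^3 - 468*q^2 - 336*q - 115)/(729*q^3 + 972*q^2 + 432*q + 64)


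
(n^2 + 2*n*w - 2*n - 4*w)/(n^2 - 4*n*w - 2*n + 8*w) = (-n - 2*w)/(-n + 4*w)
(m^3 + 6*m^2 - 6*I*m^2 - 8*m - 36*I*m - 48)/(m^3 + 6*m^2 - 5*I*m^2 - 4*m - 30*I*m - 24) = (m - 2*I)/(m - I)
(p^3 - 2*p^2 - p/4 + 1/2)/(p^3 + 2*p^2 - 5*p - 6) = (p^2 - 1/4)/(p^2 + 4*p + 3)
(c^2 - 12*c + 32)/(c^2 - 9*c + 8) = (c - 4)/(c - 1)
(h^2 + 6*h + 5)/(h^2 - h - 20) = (h^2 + 6*h + 5)/(h^2 - h - 20)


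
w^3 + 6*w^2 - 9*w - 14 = (w - 2)*(w + 1)*(w + 7)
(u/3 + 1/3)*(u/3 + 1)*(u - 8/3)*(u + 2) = u^4/9 + 10*u^3/27 - 5*u^2/9 - 70*u/27 - 16/9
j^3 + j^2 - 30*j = j*(j - 5)*(j + 6)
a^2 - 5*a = a*(a - 5)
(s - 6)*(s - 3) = s^2 - 9*s + 18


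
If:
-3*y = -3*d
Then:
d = y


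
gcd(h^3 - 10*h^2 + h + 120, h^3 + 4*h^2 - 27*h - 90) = h^2 - 2*h - 15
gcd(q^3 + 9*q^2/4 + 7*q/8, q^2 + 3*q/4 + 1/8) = q + 1/2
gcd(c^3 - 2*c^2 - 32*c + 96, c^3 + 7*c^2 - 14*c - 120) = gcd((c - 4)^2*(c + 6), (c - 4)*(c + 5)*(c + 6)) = c^2 + 2*c - 24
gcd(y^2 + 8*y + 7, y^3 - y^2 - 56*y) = y + 7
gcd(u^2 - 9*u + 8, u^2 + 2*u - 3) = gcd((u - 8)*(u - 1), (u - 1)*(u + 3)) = u - 1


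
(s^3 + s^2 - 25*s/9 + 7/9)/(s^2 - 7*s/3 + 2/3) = (3*s^2 + 4*s - 7)/(3*(s - 2))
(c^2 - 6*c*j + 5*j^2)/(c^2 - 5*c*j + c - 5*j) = (c - j)/(c + 1)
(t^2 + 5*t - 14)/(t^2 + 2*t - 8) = (t + 7)/(t + 4)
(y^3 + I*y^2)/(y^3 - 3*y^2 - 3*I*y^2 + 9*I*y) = y*(y + I)/(y^2 - 3*y - 3*I*y + 9*I)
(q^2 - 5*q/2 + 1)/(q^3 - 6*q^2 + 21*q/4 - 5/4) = 2*(q - 2)/(2*q^2 - 11*q + 5)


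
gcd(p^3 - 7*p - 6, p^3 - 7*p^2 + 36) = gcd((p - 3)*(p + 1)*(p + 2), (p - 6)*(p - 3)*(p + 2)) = p^2 - p - 6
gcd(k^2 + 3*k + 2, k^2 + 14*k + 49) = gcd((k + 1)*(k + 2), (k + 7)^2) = 1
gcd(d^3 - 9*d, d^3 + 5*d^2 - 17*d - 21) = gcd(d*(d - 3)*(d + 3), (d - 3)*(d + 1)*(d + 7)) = d - 3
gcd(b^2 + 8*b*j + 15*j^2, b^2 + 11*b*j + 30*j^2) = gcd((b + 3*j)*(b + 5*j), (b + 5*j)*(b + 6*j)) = b + 5*j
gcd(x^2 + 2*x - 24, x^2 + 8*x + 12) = x + 6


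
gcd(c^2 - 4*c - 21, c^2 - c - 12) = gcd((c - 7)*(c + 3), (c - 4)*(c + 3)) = c + 3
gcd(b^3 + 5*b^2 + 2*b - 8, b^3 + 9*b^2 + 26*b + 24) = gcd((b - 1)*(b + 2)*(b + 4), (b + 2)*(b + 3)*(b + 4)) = b^2 + 6*b + 8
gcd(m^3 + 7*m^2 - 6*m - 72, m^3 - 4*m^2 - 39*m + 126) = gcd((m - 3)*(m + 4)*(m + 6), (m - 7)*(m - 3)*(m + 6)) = m^2 + 3*m - 18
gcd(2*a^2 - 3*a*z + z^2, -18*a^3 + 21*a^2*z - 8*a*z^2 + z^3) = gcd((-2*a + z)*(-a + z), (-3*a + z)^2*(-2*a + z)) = -2*a + z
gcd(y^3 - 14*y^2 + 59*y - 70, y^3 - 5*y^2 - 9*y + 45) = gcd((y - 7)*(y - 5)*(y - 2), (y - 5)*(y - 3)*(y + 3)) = y - 5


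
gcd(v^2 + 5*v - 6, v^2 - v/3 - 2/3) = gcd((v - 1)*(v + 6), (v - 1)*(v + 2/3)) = v - 1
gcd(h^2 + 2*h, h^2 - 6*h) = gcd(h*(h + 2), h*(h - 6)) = h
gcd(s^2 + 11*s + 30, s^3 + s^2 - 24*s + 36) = s + 6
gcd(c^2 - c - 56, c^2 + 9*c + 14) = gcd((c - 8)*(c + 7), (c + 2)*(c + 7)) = c + 7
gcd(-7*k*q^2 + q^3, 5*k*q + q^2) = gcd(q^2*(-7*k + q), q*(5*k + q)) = q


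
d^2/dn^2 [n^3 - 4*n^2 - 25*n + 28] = 6*n - 8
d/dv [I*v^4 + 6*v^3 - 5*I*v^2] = 2*v*(2*I*v^2 + 9*v - 5*I)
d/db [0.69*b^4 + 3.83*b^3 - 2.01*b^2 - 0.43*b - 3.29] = 2.76*b^3 + 11.49*b^2 - 4.02*b - 0.43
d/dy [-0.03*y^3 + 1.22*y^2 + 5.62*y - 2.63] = -0.09*y^2 + 2.44*y + 5.62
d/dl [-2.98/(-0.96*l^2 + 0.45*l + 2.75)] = (1.341 - 5.7216*l)/(-0.96*l^2 + 0.45*l + 2.75)^2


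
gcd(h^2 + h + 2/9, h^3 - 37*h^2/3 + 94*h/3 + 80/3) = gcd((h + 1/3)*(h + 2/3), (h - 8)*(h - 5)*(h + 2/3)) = h + 2/3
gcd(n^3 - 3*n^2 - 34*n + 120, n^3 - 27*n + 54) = n + 6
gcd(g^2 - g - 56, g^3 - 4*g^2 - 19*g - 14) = 1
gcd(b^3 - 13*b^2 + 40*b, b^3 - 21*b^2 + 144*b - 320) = b^2 - 13*b + 40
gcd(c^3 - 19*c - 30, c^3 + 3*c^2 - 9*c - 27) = c + 3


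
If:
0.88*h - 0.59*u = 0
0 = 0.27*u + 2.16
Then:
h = -5.36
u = -8.00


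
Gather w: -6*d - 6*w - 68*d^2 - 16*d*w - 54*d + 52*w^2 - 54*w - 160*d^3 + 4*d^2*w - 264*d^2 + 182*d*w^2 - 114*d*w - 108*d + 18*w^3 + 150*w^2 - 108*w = -160*d^3 - 332*d^2 - 168*d + 18*w^3 + w^2*(182*d + 202) + w*(4*d^2 - 130*d - 168)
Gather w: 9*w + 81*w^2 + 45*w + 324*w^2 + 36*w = 405*w^2 + 90*w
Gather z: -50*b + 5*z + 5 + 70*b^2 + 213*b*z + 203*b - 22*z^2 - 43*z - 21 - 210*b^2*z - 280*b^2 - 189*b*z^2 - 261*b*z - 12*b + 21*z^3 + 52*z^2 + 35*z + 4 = -210*b^2 + 141*b + 21*z^3 + z^2*(30 - 189*b) + z*(-210*b^2 - 48*b - 3) - 12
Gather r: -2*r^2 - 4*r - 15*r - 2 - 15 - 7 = -2*r^2 - 19*r - 24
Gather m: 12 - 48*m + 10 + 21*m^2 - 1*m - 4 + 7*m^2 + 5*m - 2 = 28*m^2 - 44*m + 16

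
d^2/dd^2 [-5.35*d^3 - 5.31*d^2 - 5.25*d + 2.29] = -32.1*d - 10.62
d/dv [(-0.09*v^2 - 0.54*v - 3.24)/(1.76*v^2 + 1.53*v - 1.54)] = (0.8127*v^2 + 11.682*v + 5.7888)/(3.0976*v^4 + 5.3856*v^3 - 3.0799*v^2 - 4.7124*v + 2.3716)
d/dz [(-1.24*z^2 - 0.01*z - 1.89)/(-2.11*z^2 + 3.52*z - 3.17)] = (-4.3859*z^2 - 0.114199999999999*z + 6.6845)/(4.4521*z^4 - 14.8544*z^3 + 25.7678*z^2 - 22.3168*z + 10.0489)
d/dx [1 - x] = -1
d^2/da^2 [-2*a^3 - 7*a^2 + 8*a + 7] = -12*a - 14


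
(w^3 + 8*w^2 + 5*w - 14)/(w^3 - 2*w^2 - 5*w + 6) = (w + 7)/(w - 3)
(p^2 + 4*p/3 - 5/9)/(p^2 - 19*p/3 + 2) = (p + 5/3)/(p - 6)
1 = 1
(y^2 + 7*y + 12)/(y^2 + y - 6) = (y + 4)/(y - 2)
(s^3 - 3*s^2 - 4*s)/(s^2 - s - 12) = s*(s + 1)/(s + 3)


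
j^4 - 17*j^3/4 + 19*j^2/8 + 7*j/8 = j*(j - 7/2)*(j - 1)*(j + 1/4)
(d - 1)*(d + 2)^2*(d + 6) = d^4 + 9*d^3 + 18*d^2 - 4*d - 24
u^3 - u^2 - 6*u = u*(u - 3)*(u + 2)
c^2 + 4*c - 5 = (c - 1)*(c + 5)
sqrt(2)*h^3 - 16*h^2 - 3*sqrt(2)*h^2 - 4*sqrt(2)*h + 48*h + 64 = (h - 4)*(h - 8*sqrt(2))*(sqrt(2)*h + sqrt(2))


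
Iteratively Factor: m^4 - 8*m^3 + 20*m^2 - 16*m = (m - 2)*(m^3 - 6*m^2 + 8*m) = (m - 4)*(m - 2)*(m^2 - 2*m) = m*(m - 4)*(m - 2)*(m - 2)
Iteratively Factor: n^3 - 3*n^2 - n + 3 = (n + 1)*(n^2 - 4*n + 3) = (n - 1)*(n + 1)*(n - 3)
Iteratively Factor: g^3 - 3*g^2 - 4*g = (g - 4)*(g^2 + g) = g*(g - 4)*(g + 1)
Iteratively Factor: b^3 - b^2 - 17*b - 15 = (b - 5)*(b^2 + 4*b + 3) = (b - 5)*(b + 1)*(b + 3)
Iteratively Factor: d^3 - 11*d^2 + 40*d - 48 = (d - 4)*(d^2 - 7*d + 12) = (d - 4)*(d - 3)*(d - 4)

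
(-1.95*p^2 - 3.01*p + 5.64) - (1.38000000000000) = -1.95*p^2 - 3.01*p + 4.26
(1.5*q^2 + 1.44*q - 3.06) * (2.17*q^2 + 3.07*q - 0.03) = 3.255*q^4 + 7.7298*q^3 - 2.2644*q^2 - 9.4374*q + 0.0918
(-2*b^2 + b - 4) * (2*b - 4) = -4*b^3 + 10*b^2 - 12*b + 16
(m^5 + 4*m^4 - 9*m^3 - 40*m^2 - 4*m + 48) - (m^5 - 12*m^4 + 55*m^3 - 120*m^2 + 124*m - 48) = 16*m^4 - 64*m^3 + 80*m^2 - 128*m + 96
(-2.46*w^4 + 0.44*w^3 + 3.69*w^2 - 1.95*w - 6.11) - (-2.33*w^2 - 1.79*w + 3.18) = -2.46*w^4 + 0.44*w^3 + 6.02*w^2 - 0.16*w - 9.29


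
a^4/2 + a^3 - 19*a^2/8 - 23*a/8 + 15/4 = (a/2 + 1)*(a - 3/2)*(a - 1)*(a + 5/2)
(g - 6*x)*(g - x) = g^2 - 7*g*x + 6*x^2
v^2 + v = v*(v + 1)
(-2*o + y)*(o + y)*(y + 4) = -2*o^2*y - 8*o^2 - o*y^2 - 4*o*y + y^3 + 4*y^2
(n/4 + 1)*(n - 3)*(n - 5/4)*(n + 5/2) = n^4/4 + 9*n^3/16 - 111*n^2/32 - 145*n/32 + 75/8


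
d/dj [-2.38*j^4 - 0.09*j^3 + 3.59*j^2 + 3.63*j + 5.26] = -9.52*j^3 - 0.27*j^2 + 7.18*j + 3.63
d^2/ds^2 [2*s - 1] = 0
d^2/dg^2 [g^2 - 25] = 2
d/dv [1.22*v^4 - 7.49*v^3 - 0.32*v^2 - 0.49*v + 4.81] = 4.88*v^3 - 22.47*v^2 - 0.64*v - 0.49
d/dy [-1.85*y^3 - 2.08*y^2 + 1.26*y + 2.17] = -5.55*y^2 - 4.16*y + 1.26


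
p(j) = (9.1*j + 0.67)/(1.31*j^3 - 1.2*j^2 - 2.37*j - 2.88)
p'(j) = (9.1*j + 0.67)*(-3.93*j^2 + 2.4*j + 2.37)/(1.31*j^3 - 1.2*j^2 - 2.37*j - 2.88)^2 + 9.1/(1.31*j^3 - 1.2*j^2 - 2.37*j - 2.88) = (-23.842*j^3 + 8.2869*j^2 + 1.608*j - 24.6201)/(1.7161*j^6 - 3.144*j^5 - 4.7694*j^4 - 1.8576*j^3 + 12.5289*j^2 + 13.6512*j + 8.2944)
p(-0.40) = 1.35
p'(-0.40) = -4.60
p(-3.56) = 0.46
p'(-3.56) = 0.24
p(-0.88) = 2.80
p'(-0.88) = -0.49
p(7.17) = 0.16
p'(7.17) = -0.05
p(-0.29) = 0.85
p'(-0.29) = -4.40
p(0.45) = -1.17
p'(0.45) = -1.47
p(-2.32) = 1.01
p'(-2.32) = 0.77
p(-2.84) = 0.70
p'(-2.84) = 0.45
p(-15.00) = 0.03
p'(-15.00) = 0.00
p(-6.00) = 0.17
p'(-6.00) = 0.05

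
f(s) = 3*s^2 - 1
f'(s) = 6*s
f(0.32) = -0.69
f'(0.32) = 1.92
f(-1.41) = 4.96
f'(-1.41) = -8.46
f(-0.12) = -0.96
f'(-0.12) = -0.72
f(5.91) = 103.78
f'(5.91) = 35.46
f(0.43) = -0.45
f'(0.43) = 2.58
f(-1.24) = 3.61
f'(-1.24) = -7.44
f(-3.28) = 31.28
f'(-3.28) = -19.68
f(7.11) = 150.66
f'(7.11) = 42.66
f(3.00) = 26.00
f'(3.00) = 18.00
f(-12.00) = 431.00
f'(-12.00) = -72.00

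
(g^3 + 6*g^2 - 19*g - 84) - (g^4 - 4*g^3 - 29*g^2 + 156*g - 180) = -g^4 + 5*g^3 + 35*g^2 - 175*g + 96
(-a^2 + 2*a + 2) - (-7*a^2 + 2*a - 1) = 6*a^2 + 3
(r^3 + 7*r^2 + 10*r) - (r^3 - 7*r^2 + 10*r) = 14*r^2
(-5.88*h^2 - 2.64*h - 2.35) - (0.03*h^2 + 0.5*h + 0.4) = -5.91*h^2 - 3.14*h - 2.75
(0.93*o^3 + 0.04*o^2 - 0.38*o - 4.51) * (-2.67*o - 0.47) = -2.4831*o^4 - 0.5439*o^3 + 0.9958*o^2 + 12.2203*o + 2.1197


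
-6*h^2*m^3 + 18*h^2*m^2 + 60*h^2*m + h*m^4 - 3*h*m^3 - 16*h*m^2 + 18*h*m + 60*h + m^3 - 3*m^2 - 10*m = (-6*h + m)*(m - 5)*(m + 2)*(h*m + 1)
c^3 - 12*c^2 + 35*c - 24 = (c - 8)*(c - 3)*(c - 1)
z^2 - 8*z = z*(z - 8)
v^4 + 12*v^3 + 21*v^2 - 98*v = v*(v - 2)*(v + 7)^2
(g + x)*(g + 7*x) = g^2 + 8*g*x + 7*x^2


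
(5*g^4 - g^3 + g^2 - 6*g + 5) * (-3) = -15*g^4 + 3*g^3 - 3*g^2 + 18*g - 15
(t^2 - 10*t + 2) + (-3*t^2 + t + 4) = -2*t^2 - 9*t + 6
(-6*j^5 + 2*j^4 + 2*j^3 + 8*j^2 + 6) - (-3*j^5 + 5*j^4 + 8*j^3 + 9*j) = -3*j^5 - 3*j^4 - 6*j^3 + 8*j^2 - 9*j + 6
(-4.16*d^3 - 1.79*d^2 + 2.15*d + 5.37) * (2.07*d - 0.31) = -8.6112*d^4 - 2.4157*d^3 + 5.0054*d^2 + 10.4494*d - 1.6647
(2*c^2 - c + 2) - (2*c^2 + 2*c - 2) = 4 - 3*c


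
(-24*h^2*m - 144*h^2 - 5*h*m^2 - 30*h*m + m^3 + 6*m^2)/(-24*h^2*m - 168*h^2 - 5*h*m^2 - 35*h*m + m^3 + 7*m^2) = (m + 6)/(m + 7)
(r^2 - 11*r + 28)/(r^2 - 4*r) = (r - 7)/r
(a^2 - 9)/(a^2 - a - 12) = (a - 3)/(a - 4)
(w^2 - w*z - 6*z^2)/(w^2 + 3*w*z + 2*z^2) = (w - 3*z)/(w + z)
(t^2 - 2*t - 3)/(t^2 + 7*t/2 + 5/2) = 2*(t - 3)/(2*t + 5)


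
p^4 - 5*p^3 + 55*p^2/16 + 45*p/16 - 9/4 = (p - 4)*(p - 1)*(p - 3/4)*(p + 3/4)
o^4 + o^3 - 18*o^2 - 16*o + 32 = (o - 4)*(o - 1)*(o + 2)*(o + 4)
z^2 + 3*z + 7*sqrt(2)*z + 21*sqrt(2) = (z + 3)*(z + 7*sqrt(2))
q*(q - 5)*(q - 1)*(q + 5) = q^4 - q^3 - 25*q^2 + 25*q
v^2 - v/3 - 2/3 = (v - 1)*(v + 2/3)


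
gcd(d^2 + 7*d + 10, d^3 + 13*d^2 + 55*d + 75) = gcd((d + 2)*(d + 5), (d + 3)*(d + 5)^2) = d + 5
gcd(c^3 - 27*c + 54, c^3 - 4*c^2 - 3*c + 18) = c^2 - 6*c + 9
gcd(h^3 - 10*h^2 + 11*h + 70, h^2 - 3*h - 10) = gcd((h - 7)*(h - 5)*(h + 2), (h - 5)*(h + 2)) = h^2 - 3*h - 10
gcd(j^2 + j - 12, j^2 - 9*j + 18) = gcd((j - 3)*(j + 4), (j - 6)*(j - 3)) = j - 3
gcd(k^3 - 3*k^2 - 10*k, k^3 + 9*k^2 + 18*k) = k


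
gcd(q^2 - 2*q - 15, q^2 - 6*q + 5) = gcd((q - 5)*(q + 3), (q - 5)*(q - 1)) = q - 5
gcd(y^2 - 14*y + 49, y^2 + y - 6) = 1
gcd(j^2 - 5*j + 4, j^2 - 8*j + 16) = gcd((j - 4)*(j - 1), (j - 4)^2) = j - 4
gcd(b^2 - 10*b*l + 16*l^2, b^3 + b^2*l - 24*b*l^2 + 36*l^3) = b - 2*l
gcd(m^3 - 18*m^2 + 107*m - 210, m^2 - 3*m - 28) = m - 7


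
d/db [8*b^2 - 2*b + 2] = 16*b - 2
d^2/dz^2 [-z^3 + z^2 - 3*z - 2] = 2 - 6*z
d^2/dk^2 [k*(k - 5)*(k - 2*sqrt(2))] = 6*k - 10 - 4*sqrt(2)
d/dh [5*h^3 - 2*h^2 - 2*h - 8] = 15*h^2 - 4*h - 2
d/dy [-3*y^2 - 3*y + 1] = -6*y - 3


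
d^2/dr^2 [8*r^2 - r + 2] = 16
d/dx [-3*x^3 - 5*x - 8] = -9*x^2 - 5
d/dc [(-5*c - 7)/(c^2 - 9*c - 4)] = (5*c^2 + 14*c - 43)/(c^4 - 18*c^3 + 73*c^2 + 72*c + 16)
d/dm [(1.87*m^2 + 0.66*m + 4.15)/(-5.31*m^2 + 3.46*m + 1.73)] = (9.9748*m^2 + 50.5432*m - 13.2172)/(28.1961*m^4 - 36.7452*m^3 - 6.401*m^2 + 11.9716*m + 2.9929)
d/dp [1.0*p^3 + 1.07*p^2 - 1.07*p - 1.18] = 3.0*p^2 + 2.14*p - 1.07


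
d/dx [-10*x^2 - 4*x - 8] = -20*x - 4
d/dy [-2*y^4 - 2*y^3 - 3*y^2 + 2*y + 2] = -8*y^3 - 6*y^2 - 6*y + 2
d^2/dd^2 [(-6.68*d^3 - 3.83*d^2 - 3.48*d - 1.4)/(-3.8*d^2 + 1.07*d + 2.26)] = (1.13686837721616e-13*d^5 - 5.6843418860808e-14*d^4 + 261.679504*d^3 + 415.569696*d^2 + 349.875648*d + 49.545664)/(54.872*d^6 - 46.3524*d^5 - 84.85134*d^4 + 53.909917*d^3 + 50.464218*d^2 - 16.395396*d - 11.543176)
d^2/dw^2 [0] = 0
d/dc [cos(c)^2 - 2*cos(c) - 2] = 2*(1 - cos(c))*sin(c)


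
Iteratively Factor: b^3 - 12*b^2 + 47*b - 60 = (b - 5)*(b^2 - 7*b + 12) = (b - 5)*(b - 3)*(b - 4)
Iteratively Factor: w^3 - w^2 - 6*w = (w)*(w^2 - w - 6) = w*(w + 2)*(w - 3)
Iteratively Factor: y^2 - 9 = (y + 3)*(y - 3)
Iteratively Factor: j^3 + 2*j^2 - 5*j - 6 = (j + 3)*(j^2 - j - 2) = (j + 1)*(j + 3)*(j - 2)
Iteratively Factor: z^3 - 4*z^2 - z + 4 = (z - 4)*(z^2 - 1) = (z - 4)*(z - 1)*(z + 1)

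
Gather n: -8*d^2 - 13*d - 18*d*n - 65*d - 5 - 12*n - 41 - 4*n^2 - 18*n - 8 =-8*d^2 - 78*d - 4*n^2 + n*(-18*d - 30) - 54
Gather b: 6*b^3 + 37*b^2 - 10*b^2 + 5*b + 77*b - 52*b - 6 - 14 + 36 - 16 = 6*b^3 + 27*b^2 + 30*b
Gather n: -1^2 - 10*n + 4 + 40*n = 30*n + 3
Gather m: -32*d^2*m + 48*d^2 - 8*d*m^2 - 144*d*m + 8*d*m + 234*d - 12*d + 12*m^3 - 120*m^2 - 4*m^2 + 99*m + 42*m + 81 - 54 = 48*d^2 + 222*d + 12*m^3 + m^2*(-8*d - 124) + m*(-32*d^2 - 136*d + 141) + 27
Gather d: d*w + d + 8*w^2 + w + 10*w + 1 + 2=d*(w + 1) + 8*w^2 + 11*w + 3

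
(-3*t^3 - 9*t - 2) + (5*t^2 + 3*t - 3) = -3*t^3 + 5*t^2 - 6*t - 5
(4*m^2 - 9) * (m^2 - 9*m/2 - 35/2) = 4*m^4 - 18*m^3 - 79*m^2 + 81*m/2 + 315/2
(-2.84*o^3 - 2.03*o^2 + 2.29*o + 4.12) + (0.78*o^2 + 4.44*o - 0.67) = -2.84*o^3 - 1.25*o^2 + 6.73*o + 3.45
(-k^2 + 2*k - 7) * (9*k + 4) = -9*k^3 + 14*k^2 - 55*k - 28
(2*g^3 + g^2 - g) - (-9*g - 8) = 2*g^3 + g^2 + 8*g + 8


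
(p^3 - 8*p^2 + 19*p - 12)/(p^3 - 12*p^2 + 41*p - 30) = (p^2 - 7*p + 12)/(p^2 - 11*p + 30)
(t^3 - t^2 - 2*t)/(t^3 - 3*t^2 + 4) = t/(t - 2)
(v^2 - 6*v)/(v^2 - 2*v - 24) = v/(v + 4)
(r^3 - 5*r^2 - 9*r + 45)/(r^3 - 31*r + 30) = (r^2 - 9)/(r^2 + 5*r - 6)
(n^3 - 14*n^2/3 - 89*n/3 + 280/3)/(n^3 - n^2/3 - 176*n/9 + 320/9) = 3*(n - 7)/(3*n - 8)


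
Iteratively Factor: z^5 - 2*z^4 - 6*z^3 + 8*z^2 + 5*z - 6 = (z + 2)*(z^4 - 4*z^3 + 2*z^2 + 4*z - 3) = (z - 3)*(z + 2)*(z^3 - z^2 - z + 1) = (z - 3)*(z - 1)*(z + 2)*(z^2 - 1) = (z - 3)*(z - 1)*(z + 1)*(z + 2)*(z - 1)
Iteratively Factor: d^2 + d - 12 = (d - 3)*(d + 4)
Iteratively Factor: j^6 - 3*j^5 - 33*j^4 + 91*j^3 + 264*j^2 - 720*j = (j + 4)*(j^5 - 7*j^4 - 5*j^3 + 111*j^2 - 180*j) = j*(j + 4)*(j^4 - 7*j^3 - 5*j^2 + 111*j - 180) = j*(j + 4)^2*(j^3 - 11*j^2 + 39*j - 45) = j*(j - 3)*(j + 4)^2*(j^2 - 8*j + 15) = j*(j - 5)*(j - 3)*(j + 4)^2*(j - 3)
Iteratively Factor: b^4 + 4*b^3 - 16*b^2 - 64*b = (b + 4)*(b^3 - 16*b) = b*(b + 4)*(b^2 - 16) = b*(b + 4)^2*(b - 4)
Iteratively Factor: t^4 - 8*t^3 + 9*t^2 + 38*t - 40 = (t + 2)*(t^3 - 10*t^2 + 29*t - 20) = (t - 4)*(t + 2)*(t^2 - 6*t + 5) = (t - 5)*(t - 4)*(t + 2)*(t - 1)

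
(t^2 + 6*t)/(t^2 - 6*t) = (t + 6)/(t - 6)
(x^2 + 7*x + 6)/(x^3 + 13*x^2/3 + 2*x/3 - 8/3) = 3*(x + 6)/(3*x^2 + 10*x - 8)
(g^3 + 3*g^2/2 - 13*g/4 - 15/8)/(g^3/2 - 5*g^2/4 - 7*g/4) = (-8*g^3 - 12*g^2 + 26*g + 15)/(2*g*(-2*g^2 + 5*g + 7))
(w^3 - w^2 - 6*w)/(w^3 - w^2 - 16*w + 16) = w*(w^2 - w - 6)/(w^3 - w^2 - 16*w + 16)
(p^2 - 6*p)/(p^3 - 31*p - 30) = p/(p^2 + 6*p + 5)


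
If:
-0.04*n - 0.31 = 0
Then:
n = -7.75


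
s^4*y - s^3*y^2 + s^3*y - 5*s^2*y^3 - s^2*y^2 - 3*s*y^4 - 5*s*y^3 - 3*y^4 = (s - 3*y)*(s + y)^2*(s*y + y)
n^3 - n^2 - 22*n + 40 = (n - 4)*(n - 2)*(n + 5)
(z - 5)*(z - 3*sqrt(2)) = z^2 - 5*z - 3*sqrt(2)*z + 15*sqrt(2)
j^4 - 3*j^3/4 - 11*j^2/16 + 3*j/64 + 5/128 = (j - 5/4)*(j - 1/4)*(j + 1/4)*(j + 1/2)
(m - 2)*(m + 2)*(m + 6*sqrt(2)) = m^3 + 6*sqrt(2)*m^2 - 4*m - 24*sqrt(2)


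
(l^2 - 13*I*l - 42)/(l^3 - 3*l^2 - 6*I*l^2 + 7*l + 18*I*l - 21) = (l - 6*I)/(l^2 + l*(-3 + I) - 3*I)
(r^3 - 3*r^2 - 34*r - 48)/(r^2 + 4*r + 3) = (r^2 - 6*r - 16)/(r + 1)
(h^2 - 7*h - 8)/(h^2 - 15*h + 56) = (h + 1)/(h - 7)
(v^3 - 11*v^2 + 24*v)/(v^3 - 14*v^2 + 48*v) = (v - 3)/(v - 6)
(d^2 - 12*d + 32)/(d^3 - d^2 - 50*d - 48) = (d - 4)/(d^2 + 7*d + 6)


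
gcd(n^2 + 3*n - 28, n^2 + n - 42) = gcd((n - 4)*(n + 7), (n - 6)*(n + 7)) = n + 7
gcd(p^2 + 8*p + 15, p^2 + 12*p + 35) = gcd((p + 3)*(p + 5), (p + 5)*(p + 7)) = p + 5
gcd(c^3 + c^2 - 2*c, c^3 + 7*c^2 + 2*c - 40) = 1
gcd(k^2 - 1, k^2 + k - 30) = 1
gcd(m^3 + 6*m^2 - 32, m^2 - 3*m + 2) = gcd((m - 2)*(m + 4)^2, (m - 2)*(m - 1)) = m - 2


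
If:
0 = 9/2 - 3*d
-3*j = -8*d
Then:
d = 3/2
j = 4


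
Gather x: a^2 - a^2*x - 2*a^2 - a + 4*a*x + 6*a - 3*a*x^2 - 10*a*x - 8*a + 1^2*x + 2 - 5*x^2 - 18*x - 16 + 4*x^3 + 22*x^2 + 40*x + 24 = -a^2 - 3*a + 4*x^3 + x^2*(17 - 3*a) + x*(-a^2 - 6*a + 23) + 10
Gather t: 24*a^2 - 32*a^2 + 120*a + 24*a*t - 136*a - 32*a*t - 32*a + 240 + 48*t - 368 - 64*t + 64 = -8*a^2 - 48*a + t*(-8*a - 16) - 64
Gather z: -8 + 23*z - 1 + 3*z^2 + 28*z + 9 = 3*z^2 + 51*z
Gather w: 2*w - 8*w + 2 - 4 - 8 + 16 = 6 - 6*w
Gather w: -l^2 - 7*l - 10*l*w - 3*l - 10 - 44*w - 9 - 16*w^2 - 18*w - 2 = -l^2 - 10*l - 16*w^2 + w*(-10*l - 62) - 21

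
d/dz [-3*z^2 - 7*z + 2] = -6*z - 7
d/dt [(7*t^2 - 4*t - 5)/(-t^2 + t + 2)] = 3*(t^2 + 6*t - 1)/(t^4 - 2*t^3 - 3*t^2 + 4*t + 4)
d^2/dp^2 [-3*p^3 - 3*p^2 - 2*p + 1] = -18*p - 6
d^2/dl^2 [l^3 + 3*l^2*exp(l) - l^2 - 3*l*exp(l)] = 3*l^2*exp(l) + 9*l*exp(l) + 6*l - 2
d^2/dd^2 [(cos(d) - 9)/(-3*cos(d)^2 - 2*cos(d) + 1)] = (81*(1 - cos(2*d))^2*cos(d)/4 - 165*(1 - cos(2*d))^2/2 + 163*cos(d) - 158*cos(2*d) - 45*cos(3*d)/2 - 9*cos(5*d)/2 + 294)/((cos(d) + 1)^3*(3*cos(d) - 1)^3)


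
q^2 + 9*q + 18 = (q + 3)*(q + 6)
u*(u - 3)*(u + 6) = u^3 + 3*u^2 - 18*u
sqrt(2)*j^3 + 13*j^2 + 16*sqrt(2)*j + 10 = (j + sqrt(2))*(j + 5*sqrt(2))*(sqrt(2)*j + 1)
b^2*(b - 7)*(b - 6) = b^4 - 13*b^3 + 42*b^2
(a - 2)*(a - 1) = a^2 - 3*a + 2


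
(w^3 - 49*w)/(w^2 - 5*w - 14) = w*(w + 7)/(w + 2)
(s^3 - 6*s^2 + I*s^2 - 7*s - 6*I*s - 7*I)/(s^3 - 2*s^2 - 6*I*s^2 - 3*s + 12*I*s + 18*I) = (s^2 + s*(-7 + I) - 7*I)/(s^2 + s*(-3 - 6*I) + 18*I)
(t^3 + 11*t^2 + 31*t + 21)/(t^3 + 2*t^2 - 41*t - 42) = (t + 3)/(t - 6)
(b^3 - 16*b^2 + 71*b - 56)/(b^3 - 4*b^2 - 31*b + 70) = (b^2 - 9*b + 8)/(b^2 + 3*b - 10)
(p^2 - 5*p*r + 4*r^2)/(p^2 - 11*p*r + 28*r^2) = (p - r)/(p - 7*r)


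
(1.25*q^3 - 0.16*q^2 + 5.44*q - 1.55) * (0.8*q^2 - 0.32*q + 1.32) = 1.0*q^5 - 0.528*q^4 + 6.0532*q^3 - 3.192*q^2 + 7.6768*q - 2.046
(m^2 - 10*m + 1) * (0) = 0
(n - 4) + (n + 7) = 2*n + 3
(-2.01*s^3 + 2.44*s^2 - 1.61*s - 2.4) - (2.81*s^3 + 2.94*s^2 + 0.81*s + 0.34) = -4.82*s^3 - 0.5*s^2 - 2.42*s - 2.74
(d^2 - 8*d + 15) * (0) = 0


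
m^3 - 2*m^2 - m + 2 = (m - 2)*(m - 1)*(m + 1)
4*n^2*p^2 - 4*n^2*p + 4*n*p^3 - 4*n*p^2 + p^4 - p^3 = p*(2*n + p)^2*(p - 1)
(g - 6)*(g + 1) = g^2 - 5*g - 6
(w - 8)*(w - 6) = w^2 - 14*w + 48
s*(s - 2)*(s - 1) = s^3 - 3*s^2 + 2*s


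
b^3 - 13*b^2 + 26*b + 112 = (b - 8)*(b - 7)*(b + 2)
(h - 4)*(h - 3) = h^2 - 7*h + 12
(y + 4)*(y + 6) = y^2 + 10*y + 24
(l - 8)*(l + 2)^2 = l^3 - 4*l^2 - 28*l - 32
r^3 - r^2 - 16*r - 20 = (r - 5)*(r + 2)^2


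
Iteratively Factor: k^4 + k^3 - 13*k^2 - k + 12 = (k + 4)*(k^3 - 3*k^2 - k + 3) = (k - 3)*(k + 4)*(k^2 - 1) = (k - 3)*(k + 1)*(k + 4)*(k - 1)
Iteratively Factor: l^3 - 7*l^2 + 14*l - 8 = (l - 1)*(l^2 - 6*l + 8) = (l - 2)*(l - 1)*(l - 4)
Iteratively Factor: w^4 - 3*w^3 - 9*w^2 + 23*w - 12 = (w - 4)*(w^3 + w^2 - 5*w + 3) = (w - 4)*(w + 3)*(w^2 - 2*w + 1) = (w - 4)*(w - 1)*(w + 3)*(w - 1)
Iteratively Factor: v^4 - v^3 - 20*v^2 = (v)*(v^3 - v^2 - 20*v) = v^2*(v^2 - v - 20) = v^2*(v - 5)*(v + 4)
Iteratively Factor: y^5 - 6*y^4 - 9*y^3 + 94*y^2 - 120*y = (y - 3)*(y^4 - 3*y^3 - 18*y^2 + 40*y) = (y - 3)*(y - 2)*(y^3 - y^2 - 20*y) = y*(y - 3)*(y - 2)*(y^2 - y - 20) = y*(y - 3)*(y - 2)*(y + 4)*(y - 5)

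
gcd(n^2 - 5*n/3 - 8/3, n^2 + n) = n + 1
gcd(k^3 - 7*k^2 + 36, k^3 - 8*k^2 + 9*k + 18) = k^2 - 9*k + 18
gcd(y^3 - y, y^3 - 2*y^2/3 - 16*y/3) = y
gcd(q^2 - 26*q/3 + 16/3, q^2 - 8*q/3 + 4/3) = q - 2/3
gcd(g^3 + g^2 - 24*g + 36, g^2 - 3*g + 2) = g - 2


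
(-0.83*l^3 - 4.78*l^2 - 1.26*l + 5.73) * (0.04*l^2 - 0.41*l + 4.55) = -0.0332*l^5 + 0.1491*l^4 - 1.8671*l^3 - 21.0032*l^2 - 8.0823*l + 26.0715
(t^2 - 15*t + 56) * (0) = 0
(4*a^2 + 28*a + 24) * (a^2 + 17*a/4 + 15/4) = 4*a^4 + 45*a^3 + 158*a^2 + 207*a + 90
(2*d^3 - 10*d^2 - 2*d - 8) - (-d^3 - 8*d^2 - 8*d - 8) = 3*d^3 - 2*d^2 + 6*d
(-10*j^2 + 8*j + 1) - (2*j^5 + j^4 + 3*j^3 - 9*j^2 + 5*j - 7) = -2*j^5 - j^4 - 3*j^3 - j^2 + 3*j + 8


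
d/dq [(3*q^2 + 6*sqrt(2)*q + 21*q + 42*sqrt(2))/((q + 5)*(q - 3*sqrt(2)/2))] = 3*(-7*sqrt(2)*q^2 - 4*q^2 - 86*sqrt(2)*q - 245*sqrt(2) + 24)/(2*q^4 - 6*sqrt(2)*q^3 + 20*q^3 - 60*sqrt(2)*q^2 + 59*q^2 - 150*sqrt(2)*q + 90*q + 225)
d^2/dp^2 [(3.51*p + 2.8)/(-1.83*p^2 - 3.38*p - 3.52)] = (-(3.51*p + 2.8)*(3.66*p + 3.38)*(7.32*p + 6.76) + (38.5398*p + 33.9756)*(1.83*p^2 + 3.38*p + 3.52))/(1.83*p^2 + 3.38*p + 3.52)^3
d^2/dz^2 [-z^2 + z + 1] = -2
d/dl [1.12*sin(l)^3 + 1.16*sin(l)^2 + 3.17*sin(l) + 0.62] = (3.36*sin(l)^2 + 2.32*sin(l) + 3.17)*cos(l)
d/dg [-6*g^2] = -12*g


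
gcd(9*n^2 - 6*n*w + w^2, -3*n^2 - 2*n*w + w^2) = -3*n + w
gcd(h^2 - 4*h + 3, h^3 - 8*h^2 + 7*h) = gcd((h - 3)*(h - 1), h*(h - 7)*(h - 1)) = h - 1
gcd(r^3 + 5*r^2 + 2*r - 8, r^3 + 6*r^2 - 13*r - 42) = r + 2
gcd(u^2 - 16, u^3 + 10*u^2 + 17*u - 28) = u + 4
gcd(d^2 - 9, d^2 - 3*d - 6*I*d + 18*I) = d - 3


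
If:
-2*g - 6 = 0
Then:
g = -3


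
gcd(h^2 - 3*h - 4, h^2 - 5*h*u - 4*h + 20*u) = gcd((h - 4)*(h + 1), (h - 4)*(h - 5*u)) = h - 4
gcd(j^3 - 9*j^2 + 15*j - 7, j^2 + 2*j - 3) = j - 1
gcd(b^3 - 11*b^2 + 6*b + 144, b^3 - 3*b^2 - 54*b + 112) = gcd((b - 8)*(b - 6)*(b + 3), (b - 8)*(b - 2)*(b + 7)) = b - 8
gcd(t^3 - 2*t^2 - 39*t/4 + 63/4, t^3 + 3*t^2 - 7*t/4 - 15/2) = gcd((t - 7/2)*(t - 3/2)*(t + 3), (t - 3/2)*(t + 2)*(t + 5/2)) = t - 3/2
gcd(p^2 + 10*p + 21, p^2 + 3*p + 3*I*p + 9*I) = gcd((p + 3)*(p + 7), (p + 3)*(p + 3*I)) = p + 3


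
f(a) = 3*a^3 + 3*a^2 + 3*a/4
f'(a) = 9*a^2 + 6*a + 3/4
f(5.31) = 537.73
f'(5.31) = 286.37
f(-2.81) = -44.98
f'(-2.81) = 54.95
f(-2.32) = -23.05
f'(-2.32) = 35.27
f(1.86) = 31.08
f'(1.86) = 43.05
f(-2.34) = -23.77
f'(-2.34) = 35.99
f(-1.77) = -8.56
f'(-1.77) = 18.33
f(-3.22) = -71.47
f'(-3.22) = 74.75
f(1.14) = 9.20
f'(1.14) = 19.29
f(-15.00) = -9461.25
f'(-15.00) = 1935.75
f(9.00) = 2436.75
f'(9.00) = 783.75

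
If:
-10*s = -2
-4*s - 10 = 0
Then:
No Solution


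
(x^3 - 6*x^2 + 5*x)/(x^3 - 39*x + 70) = x*(x - 1)/(x^2 + 5*x - 14)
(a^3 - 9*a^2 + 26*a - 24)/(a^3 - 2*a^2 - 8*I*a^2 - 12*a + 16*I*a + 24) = (a^2 - 7*a + 12)/(a^2 - 8*I*a - 12)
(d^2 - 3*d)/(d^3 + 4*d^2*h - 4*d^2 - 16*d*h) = (d - 3)/(d^2 + 4*d*h - 4*d - 16*h)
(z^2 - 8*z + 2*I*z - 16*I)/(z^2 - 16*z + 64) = (z + 2*I)/(z - 8)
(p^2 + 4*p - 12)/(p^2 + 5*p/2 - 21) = 2*(p - 2)/(2*p - 7)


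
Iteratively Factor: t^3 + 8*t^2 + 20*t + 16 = (t + 4)*(t^2 + 4*t + 4) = (t + 2)*(t + 4)*(t + 2)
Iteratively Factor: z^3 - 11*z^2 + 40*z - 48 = (z - 3)*(z^2 - 8*z + 16) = (z - 4)*(z - 3)*(z - 4)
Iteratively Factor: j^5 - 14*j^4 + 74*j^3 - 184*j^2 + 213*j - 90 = (j - 5)*(j^4 - 9*j^3 + 29*j^2 - 39*j + 18) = (j - 5)*(j - 3)*(j^3 - 6*j^2 + 11*j - 6) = (j - 5)*(j - 3)^2*(j^2 - 3*j + 2) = (j - 5)*(j - 3)^2*(j - 1)*(j - 2)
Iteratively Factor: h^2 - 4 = (h + 2)*(h - 2)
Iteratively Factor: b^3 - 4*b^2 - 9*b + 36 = (b - 3)*(b^2 - b - 12) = (b - 3)*(b + 3)*(b - 4)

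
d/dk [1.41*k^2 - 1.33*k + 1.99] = 2.82*k - 1.33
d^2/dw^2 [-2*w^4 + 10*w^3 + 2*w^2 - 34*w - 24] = -24*w^2 + 60*w + 4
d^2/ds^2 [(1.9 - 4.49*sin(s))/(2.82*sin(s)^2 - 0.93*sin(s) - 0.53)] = (-35.706276*sin(s)^5 + 48.662766*sin(s)^4 + 16.199208*sin(s)^3 - 75.441969*sin(s)^2 + 67.964413*sin(s) - 13.392342)/(-2.82*sin(s)^2 + 0.93*sin(s) + 0.53)^3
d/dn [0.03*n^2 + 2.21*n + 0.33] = 0.06*n + 2.21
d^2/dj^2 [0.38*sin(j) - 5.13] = -0.38*sin(j)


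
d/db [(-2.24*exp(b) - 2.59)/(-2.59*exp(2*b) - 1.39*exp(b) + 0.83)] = (-(2.24*exp(b) + 2.59)*(5.18*exp(b) + 1.39) + 5.8016*exp(2*b) + 3.1136*exp(b) - 1.8592)*exp(b)/(2.59*exp(2*b) + 1.39*exp(b) - 0.83)^2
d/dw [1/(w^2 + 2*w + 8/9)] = 162*(-w - 1)/(9*w^2 + 18*w + 8)^2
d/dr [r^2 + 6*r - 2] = 2*r + 6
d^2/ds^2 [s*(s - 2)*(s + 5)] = 6*s + 6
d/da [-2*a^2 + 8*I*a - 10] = -4*a + 8*I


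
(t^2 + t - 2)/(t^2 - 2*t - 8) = (t - 1)/(t - 4)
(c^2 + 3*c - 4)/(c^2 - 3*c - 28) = (c - 1)/(c - 7)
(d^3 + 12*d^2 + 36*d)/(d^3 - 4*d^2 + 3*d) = (d^2 + 12*d + 36)/(d^2 - 4*d + 3)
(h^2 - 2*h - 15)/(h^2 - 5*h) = (h + 3)/h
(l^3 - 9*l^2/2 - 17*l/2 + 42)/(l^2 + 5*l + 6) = (l^2 - 15*l/2 + 14)/(l + 2)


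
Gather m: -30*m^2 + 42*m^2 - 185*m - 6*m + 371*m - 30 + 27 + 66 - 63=12*m^2 + 180*m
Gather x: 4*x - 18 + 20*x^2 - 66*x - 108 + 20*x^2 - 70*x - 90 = 40*x^2 - 132*x - 216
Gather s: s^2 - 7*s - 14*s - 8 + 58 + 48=s^2 - 21*s + 98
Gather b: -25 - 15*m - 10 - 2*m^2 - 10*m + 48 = -2*m^2 - 25*m + 13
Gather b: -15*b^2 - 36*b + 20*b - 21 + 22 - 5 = -15*b^2 - 16*b - 4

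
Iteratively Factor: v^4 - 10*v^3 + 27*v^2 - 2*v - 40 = (v - 5)*(v^3 - 5*v^2 + 2*v + 8) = (v - 5)*(v + 1)*(v^2 - 6*v + 8) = (v - 5)*(v - 4)*(v + 1)*(v - 2)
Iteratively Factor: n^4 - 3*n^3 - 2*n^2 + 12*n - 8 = (n - 2)*(n^3 - n^2 - 4*n + 4) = (n - 2)^2*(n^2 + n - 2) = (n - 2)^2*(n - 1)*(n + 2)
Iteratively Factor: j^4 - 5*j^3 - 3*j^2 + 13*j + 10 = (j + 1)*(j^3 - 6*j^2 + 3*j + 10) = (j - 2)*(j + 1)*(j^2 - 4*j - 5) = (j - 2)*(j + 1)^2*(j - 5)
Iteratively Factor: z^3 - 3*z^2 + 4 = (z + 1)*(z^2 - 4*z + 4) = (z - 2)*(z + 1)*(z - 2)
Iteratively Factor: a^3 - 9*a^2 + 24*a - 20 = (a - 2)*(a^2 - 7*a + 10) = (a - 5)*(a - 2)*(a - 2)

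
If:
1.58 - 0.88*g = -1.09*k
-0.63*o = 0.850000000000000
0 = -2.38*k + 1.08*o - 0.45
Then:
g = 0.80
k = -0.80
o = -1.35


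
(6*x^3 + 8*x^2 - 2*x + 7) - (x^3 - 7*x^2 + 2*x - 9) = 5*x^3 + 15*x^2 - 4*x + 16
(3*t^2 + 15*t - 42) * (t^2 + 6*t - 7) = 3*t^4 + 33*t^3 + 27*t^2 - 357*t + 294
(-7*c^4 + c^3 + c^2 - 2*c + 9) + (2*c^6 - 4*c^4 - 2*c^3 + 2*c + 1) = 2*c^6 - 11*c^4 - c^3 + c^2 + 10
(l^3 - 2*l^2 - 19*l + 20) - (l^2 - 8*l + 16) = l^3 - 3*l^2 - 11*l + 4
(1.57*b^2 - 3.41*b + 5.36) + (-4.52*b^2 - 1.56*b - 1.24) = -2.95*b^2 - 4.97*b + 4.12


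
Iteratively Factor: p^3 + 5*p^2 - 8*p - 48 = (p + 4)*(p^2 + p - 12) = (p + 4)^2*(p - 3)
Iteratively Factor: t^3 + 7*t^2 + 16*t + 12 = (t + 3)*(t^2 + 4*t + 4) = (t + 2)*(t + 3)*(t + 2)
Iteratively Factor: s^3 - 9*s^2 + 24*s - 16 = (s - 1)*(s^2 - 8*s + 16) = (s - 4)*(s - 1)*(s - 4)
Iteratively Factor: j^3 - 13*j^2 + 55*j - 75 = (j - 5)*(j^2 - 8*j + 15) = (j - 5)^2*(j - 3)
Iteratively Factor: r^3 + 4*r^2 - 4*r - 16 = (r - 2)*(r^2 + 6*r + 8) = (r - 2)*(r + 4)*(r + 2)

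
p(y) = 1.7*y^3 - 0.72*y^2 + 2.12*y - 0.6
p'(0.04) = 2.07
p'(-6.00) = 194.36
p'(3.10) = 46.67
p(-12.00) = -3067.32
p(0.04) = -0.52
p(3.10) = 49.70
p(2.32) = 21.67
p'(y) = 5.1*y^2 - 1.44*y + 2.12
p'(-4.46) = 109.99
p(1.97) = 13.78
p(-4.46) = -175.20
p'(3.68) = 65.89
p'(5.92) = 172.33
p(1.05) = 2.80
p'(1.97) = 19.08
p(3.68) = 82.17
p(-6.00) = -406.44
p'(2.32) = 26.23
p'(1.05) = 6.23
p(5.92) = 339.42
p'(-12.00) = 753.80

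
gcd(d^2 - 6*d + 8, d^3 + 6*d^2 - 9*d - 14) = d - 2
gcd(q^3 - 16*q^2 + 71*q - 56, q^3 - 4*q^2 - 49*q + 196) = q - 7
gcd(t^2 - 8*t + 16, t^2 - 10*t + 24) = t - 4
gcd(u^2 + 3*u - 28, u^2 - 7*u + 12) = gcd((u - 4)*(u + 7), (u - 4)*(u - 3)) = u - 4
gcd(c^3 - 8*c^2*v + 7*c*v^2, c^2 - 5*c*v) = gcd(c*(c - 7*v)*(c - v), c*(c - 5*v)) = c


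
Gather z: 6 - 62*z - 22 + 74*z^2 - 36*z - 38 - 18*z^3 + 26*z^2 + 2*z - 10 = -18*z^3 + 100*z^2 - 96*z - 64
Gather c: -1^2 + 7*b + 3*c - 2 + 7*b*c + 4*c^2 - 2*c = 7*b + 4*c^2 + c*(7*b + 1) - 3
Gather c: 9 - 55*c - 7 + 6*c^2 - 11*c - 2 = 6*c^2 - 66*c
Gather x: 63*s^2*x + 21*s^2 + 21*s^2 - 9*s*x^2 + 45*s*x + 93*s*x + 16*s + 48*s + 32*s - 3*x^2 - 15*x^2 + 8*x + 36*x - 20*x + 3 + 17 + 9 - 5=42*s^2 + 96*s + x^2*(-9*s - 18) + x*(63*s^2 + 138*s + 24) + 24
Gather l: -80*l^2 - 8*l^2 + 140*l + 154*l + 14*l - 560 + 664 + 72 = -88*l^2 + 308*l + 176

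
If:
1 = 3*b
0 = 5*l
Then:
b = 1/3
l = 0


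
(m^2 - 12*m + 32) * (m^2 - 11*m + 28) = m^4 - 23*m^3 + 192*m^2 - 688*m + 896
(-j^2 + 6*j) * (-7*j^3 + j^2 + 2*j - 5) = 7*j^5 - 43*j^4 + 4*j^3 + 17*j^2 - 30*j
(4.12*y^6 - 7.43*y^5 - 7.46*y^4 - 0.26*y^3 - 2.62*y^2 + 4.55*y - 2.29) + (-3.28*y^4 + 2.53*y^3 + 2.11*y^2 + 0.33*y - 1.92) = 4.12*y^6 - 7.43*y^5 - 10.74*y^4 + 2.27*y^3 - 0.51*y^2 + 4.88*y - 4.21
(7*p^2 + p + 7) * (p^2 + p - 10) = 7*p^4 + 8*p^3 - 62*p^2 - 3*p - 70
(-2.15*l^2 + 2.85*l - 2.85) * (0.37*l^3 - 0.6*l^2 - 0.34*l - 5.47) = -0.7955*l^5 + 2.3445*l^4 - 2.0335*l^3 + 12.5015*l^2 - 14.6205*l + 15.5895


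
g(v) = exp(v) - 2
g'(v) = exp(v)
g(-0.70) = -1.50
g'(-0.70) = 0.50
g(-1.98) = -1.86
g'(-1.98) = 0.14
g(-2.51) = -1.92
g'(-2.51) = 0.08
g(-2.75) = -1.94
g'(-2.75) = 0.06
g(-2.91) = -1.95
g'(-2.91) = 0.05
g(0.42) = -0.48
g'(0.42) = 1.52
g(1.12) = 1.06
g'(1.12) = 3.06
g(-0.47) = -1.37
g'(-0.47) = 0.63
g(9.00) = 8101.08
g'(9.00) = 8103.08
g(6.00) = 401.43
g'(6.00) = 403.43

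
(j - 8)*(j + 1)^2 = j^3 - 6*j^2 - 15*j - 8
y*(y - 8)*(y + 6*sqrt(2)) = y^3 - 8*y^2 + 6*sqrt(2)*y^2 - 48*sqrt(2)*y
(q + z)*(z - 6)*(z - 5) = q*z^2 - 11*q*z + 30*q + z^3 - 11*z^2 + 30*z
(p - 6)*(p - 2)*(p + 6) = p^3 - 2*p^2 - 36*p + 72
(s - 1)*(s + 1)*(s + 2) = s^3 + 2*s^2 - s - 2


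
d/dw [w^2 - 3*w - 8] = 2*w - 3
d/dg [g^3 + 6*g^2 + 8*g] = 3*g^2 + 12*g + 8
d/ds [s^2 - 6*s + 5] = 2*s - 6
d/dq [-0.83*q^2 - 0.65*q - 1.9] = -1.66*q - 0.65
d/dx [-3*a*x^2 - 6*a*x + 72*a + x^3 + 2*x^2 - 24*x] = -6*a*x - 6*a + 3*x^2 + 4*x - 24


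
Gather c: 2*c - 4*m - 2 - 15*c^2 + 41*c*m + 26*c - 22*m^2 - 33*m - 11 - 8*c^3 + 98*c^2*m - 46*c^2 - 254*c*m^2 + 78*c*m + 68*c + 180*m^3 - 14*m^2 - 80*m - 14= -8*c^3 + c^2*(98*m - 61) + c*(-254*m^2 + 119*m + 96) + 180*m^3 - 36*m^2 - 117*m - 27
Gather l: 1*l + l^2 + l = l^2 + 2*l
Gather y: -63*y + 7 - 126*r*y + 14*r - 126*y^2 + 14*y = 14*r - 126*y^2 + y*(-126*r - 49) + 7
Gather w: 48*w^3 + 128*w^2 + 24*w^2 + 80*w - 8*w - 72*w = 48*w^3 + 152*w^2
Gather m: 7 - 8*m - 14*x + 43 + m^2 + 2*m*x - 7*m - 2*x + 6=m^2 + m*(2*x - 15) - 16*x + 56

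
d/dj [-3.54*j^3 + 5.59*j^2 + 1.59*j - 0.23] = -10.62*j^2 + 11.18*j + 1.59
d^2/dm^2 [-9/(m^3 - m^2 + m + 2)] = 18*((3*m - 1)*(m^3 - m^2 + m + 2) - (3*m^2 - 2*m + 1)^2)/(m^3 - m^2 + m + 2)^3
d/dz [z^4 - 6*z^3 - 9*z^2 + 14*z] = 4*z^3 - 18*z^2 - 18*z + 14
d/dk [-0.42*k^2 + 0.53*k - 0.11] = 0.53 - 0.84*k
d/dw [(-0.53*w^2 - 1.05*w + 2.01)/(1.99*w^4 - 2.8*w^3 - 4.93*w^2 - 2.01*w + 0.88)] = (2.1094*w^5 + 4.7845*w^4 - 21.8796*w^3 + 12.7728*w^2 + 18.8858*w + 3.1161)/(3.9601*w^8 - 11.144*w^7 - 11.7814*w^6 + 19.6082*w^5 + 39.0633*w^4 + 14.8906*w^3 - 4.6367*w^2 - 3.5376*w + 0.7744)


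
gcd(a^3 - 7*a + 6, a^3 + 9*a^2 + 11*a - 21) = a^2 + 2*a - 3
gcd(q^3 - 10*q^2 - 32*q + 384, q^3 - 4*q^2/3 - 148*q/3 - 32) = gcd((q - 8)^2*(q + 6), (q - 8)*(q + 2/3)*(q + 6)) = q^2 - 2*q - 48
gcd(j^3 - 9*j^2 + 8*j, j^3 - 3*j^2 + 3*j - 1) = j - 1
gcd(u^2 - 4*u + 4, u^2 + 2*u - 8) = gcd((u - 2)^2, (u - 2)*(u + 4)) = u - 2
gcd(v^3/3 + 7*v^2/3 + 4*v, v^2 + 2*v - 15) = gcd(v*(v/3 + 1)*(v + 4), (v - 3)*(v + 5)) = 1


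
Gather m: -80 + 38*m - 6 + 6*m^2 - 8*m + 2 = 6*m^2 + 30*m - 84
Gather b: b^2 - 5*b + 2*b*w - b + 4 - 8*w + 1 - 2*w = b^2 + b*(2*w - 6) - 10*w + 5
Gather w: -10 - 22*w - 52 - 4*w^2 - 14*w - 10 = -4*w^2 - 36*w - 72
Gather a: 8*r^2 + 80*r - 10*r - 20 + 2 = 8*r^2 + 70*r - 18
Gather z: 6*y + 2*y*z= 2*y*z + 6*y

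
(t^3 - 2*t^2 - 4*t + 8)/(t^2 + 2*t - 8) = (t^2 - 4)/(t + 4)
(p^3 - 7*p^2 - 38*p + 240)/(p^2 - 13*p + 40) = p + 6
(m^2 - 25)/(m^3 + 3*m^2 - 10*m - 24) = (m^2 - 25)/(m^3 + 3*m^2 - 10*m - 24)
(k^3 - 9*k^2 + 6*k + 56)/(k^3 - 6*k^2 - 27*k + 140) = (k + 2)/(k + 5)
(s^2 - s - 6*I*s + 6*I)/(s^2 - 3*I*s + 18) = (s - 1)/(s + 3*I)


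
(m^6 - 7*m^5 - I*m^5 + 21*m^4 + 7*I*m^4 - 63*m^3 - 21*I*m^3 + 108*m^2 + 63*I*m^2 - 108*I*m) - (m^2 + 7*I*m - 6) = m^6 - 7*m^5 - I*m^5 + 21*m^4 + 7*I*m^4 - 63*m^3 - 21*I*m^3 + 107*m^2 + 63*I*m^2 - 115*I*m + 6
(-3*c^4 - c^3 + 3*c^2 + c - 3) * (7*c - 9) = -21*c^5 + 20*c^4 + 30*c^3 - 20*c^2 - 30*c + 27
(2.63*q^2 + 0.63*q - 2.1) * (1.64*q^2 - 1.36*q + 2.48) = 4.3132*q^4 - 2.5436*q^3 + 2.2216*q^2 + 4.4184*q - 5.208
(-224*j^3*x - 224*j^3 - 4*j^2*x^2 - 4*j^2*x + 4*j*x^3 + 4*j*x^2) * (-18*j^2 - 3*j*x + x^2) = 4032*j^5*x + 4032*j^5 + 744*j^4*x^2 + 744*j^4*x - 284*j^3*x^3 - 284*j^3*x^2 - 16*j^2*x^4 - 16*j^2*x^3 + 4*j*x^5 + 4*j*x^4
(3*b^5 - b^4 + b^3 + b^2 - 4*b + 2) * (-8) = -24*b^5 + 8*b^4 - 8*b^3 - 8*b^2 + 32*b - 16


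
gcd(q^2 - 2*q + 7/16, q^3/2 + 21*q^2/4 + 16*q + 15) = 1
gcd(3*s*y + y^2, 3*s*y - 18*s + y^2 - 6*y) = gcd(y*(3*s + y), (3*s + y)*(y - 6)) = 3*s + y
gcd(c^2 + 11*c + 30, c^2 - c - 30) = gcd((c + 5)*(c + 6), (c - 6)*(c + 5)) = c + 5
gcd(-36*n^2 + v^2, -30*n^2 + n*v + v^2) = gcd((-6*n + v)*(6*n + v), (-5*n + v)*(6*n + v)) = 6*n + v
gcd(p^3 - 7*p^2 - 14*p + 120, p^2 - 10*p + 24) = p - 6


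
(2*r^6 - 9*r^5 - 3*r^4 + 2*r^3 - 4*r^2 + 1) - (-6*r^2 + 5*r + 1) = 2*r^6 - 9*r^5 - 3*r^4 + 2*r^3 + 2*r^2 - 5*r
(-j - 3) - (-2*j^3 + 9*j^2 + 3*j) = 2*j^3 - 9*j^2 - 4*j - 3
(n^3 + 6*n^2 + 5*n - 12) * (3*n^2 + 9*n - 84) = 3*n^5 + 27*n^4 - 15*n^3 - 495*n^2 - 528*n + 1008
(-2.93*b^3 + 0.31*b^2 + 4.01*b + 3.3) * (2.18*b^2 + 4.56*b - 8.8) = -6.3874*b^5 - 12.685*b^4 + 35.9394*b^3 + 22.7516*b^2 - 20.24*b - 29.04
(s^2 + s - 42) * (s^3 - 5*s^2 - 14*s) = s^5 - 4*s^4 - 61*s^3 + 196*s^2 + 588*s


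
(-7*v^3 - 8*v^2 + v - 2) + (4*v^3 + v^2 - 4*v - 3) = -3*v^3 - 7*v^2 - 3*v - 5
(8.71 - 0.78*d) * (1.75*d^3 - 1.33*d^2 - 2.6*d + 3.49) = -1.365*d^4 + 16.2799*d^3 - 9.5563*d^2 - 25.3682*d + 30.3979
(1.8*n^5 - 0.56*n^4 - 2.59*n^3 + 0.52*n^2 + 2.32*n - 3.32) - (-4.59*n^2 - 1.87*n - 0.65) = 1.8*n^5 - 0.56*n^4 - 2.59*n^3 + 5.11*n^2 + 4.19*n - 2.67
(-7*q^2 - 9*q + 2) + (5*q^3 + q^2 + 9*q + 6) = 5*q^3 - 6*q^2 + 8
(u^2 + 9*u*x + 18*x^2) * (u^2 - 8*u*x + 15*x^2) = u^4 + u^3*x - 39*u^2*x^2 - 9*u*x^3 + 270*x^4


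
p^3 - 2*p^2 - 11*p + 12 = (p - 4)*(p - 1)*(p + 3)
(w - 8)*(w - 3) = w^2 - 11*w + 24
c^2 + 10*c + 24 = (c + 4)*(c + 6)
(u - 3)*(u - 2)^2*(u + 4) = u^4 - 3*u^3 - 12*u^2 + 52*u - 48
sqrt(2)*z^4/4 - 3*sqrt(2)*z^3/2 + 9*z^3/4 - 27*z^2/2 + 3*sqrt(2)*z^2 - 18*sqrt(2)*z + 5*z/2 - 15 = (z/2 + sqrt(2)/2)*(z - 6)*(z + 5*sqrt(2)/2)*(sqrt(2)*z/2 + 1)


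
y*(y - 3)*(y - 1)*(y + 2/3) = y^4 - 10*y^3/3 + y^2/3 + 2*y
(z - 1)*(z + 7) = z^2 + 6*z - 7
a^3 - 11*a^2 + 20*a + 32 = (a - 8)*(a - 4)*(a + 1)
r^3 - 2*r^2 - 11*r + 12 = (r - 4)*(r - 1)*(r + 3)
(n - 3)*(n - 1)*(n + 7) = n^3 + 3*n^2 - 25*n + 21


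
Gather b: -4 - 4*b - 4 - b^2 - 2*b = -b^2 - 6*b - 8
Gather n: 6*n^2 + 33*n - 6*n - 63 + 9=6*n^2 + 27*n - 54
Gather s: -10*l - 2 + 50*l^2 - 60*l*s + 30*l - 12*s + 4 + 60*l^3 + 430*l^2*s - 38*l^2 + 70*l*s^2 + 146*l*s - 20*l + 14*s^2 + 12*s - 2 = 60*l^3 + 12*l^2 + s^2*(70*l + 14) + s*(430*l^2 + 86*l)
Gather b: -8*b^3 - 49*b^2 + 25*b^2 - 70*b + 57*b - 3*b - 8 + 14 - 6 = -8*b^3 - 24*b^2 - 16*b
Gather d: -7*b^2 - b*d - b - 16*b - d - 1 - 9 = -7*b^2 - 17*b + d*(-b - 1) - 10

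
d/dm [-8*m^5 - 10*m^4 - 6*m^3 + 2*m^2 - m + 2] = -40*m^4 - 40*m^3 - 18*m^2 + 4*m - 1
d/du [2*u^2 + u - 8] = 4*u + 1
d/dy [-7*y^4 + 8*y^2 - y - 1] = -28*y^3 + 16*y - 1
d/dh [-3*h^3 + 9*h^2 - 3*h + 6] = -9*h^2 + 18*h - 3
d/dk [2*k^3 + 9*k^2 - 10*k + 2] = 6*k^2 + 18*k - 10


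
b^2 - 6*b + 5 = (b - 5)*(b - 1)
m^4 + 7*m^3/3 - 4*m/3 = m*(m - 2/3)*(m + 1)*(m + 2)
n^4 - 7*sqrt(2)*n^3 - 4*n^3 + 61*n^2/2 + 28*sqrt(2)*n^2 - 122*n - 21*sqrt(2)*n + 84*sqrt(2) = (n - 4)*(n - 7*sqrt(2)/2)*(n - 2*sqrt(2))*(n - 3*sqrt(2)/2)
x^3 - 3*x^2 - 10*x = x*(x - 5)*(x + 2)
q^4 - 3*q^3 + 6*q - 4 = (q - 2)*(q - 1)*(q - sqrt(2))*(q + sqrt(2))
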